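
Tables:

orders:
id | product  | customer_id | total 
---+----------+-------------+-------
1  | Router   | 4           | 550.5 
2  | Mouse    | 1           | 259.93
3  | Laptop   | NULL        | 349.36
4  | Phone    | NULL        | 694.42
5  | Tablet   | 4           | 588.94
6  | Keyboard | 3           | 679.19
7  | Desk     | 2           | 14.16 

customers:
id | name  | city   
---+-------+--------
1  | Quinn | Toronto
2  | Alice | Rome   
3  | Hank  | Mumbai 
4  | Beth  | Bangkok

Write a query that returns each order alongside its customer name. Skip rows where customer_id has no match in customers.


INNER JOIN keeps only orders rows whose customer_id matches an id in customers. Walk through each order:
  - order 1 (Router): customer_id=4 -> matches Beth
  - order 2 (Mouse): customer_id=1 -> matches Quinn
  - order 3 (Laptop): customer_id=NULL, no match -> dropped
  - order 4 (Phone): customer_id=NULL, no match -> dropped
  - order 5 (Tablet): customer_id=4 -> matches Beth
  - order 6 (Keyboard): customer_id=3 -> matches Hank
  - order 7 (Desk): customer_id=2 -> matches Alice
So 2 of 7 rows are dropped.

SQL:
SELECT a.product, b.name AS customer
FROM orders a
INNER JOIN customers b ON a.customer_id = b.id

Result:
product  | customer
---------+---------
Router   | Beth    
Mouse    | Quinn   
Tablet   | Beth    
Keyboard | Hank    
Desk     | Alice   


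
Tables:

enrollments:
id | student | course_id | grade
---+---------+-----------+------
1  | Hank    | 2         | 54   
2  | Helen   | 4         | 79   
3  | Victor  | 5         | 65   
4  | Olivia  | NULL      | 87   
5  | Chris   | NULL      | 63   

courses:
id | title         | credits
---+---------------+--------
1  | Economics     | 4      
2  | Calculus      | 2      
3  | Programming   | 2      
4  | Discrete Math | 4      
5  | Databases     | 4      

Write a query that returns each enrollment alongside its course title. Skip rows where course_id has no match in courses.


INNER JOIN keeps only enrollments rows whose course_id matches an id in courses. Walk through each enrollment:
  - enrollment 1 (Hank): course_id=2 -> matches Calculus
  - enrollment 2 (Helen): course_id=4 -> matches Discrete Math
  - enrollment 3 (Victor): course_id=5 -> matches Databases
  - enrollment 4 (Olivia): course_id=NULL, no match -> dropped
  - enrollment 5 (Chris): course_id=NULL, no match -> dropped
So 2 of 5 rows are dropped.

SQL:
SELECT a.student, b.title AS course
FROM enrollments a
INNER JOIN courses b ON a.course_id = b.id

Result:
student | course       
--------+--------------
Hank    | Calculus     
Helen   | Discrete Math
Victor  | Databases    


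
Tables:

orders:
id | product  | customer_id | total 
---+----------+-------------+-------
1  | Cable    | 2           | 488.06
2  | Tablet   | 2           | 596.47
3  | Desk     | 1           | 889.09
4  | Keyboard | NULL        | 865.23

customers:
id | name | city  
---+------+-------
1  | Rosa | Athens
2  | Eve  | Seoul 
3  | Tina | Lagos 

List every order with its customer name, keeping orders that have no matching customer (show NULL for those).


LEFT JOIN keeps every row from orders (the left table); where customer_id has no match in customers, the customer columns become NULL. Walk through each order:
  - order 1 (Cable): customer_id=2 -> matches Eve
  - order 2 (Tablet): customer_id=2 -> matches Eve
  - order 3 (Desk): customer_id=1 -> matches Rosa
  - order 4 (Keyboard): customer_id=NULL, no match -> kept with NULL
All 4 rows appear; 1 has NULL customer.

SQL:
SELECT a.product, b.name AS customer
FROM orders a
LEFT JOIN customers b ON a.customer_id = b.id

Result:
product  | customer
---------+---------
Cable    | Eve     
Tablet   | Eve     
Desk     | Rosa    
Keyboard | NULL    


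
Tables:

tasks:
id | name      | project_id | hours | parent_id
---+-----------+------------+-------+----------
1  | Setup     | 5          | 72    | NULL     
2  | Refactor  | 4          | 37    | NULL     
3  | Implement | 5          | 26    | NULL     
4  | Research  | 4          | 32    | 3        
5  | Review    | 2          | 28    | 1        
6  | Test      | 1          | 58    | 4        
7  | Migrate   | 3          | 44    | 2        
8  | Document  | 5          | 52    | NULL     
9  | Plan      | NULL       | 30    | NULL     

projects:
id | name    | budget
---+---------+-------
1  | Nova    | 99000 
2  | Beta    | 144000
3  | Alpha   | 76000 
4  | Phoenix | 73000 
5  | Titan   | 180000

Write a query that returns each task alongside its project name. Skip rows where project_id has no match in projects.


INNER JOIN keeps only tasks rows whose project_id matches an id in projects. Walk through each task:
  - task 1 (Setup): project_id=5 -> matches Titan
  - task 2 (Refactor): project_id=4 -> matches Phoenix
  - task 3 (Implement): project_id=5 -> matches Titan
  - task 4 (Research): project_id=4 -> matches Phoenix
  - task 5 (Review): project_id=2 -> matches Beta
  - task 6 (Test): project_id=1 -> matches Nova
  - task 7 (Migrate): project_id=3 -> matches Alpha
  - task 8 (Document): project_id=5 -> matches Titan
  - task 9 (Plan): project_id=NULL, no match -> dropped
So 1 of 9 rows is dropped.

SQL:
SELECT a.name, b.name AS project
FROM tasks a
INNER JOIN projects b ON a.project_id = b.id

Result:
name      | project
----------+--------
Setup     | Titan  
Refactor  | Phoenix
Implement | Titan  
Research  | Phoenix
Review    | Beta   
Test      | Nova   
Migrate   | Alpha  
Document  | Titan  


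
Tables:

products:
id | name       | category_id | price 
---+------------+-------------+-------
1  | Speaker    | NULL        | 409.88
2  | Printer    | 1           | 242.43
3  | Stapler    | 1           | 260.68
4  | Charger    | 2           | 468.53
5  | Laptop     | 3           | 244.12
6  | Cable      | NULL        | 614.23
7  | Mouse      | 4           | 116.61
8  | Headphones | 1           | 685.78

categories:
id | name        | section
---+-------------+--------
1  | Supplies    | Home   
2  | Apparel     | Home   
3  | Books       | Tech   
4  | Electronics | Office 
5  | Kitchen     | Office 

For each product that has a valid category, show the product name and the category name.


INNER JOIN keeps only products rows whose category_id matches an id in categories. Walk through each product:
  - product 1 (Speaker): category_id=NULL, no match -> dropped
  - product 2 (Printer): category_id=1 -> matches Supplies
  - product 3 (Stapler): category_id=1 -> matches Supplies
  - product 4 (Charger): category_id=2 -> matches Apparel
  - product 5 (Laptop): category_id=3 -> matches Books
  - product 6 (Cable): category_id=NULL, no match -> dropped
  - product 7 (Mouse): category_id=4 -> matches Electronics
  - product 8 (Headphones): category_id=1 -> matches Supplies
So 2 of 8 rows are dropped.

SQL:
SELECT a.name, b.name AS category
FROM products a
INNER JOIN categories b ON a.category_id = b.id

Result:
name       | category   
-----------+------------
Printer    | Supplies   
Stapler    | Supplies   
Charger    | Apparel    
Laptop     | Books      
Mouse      | Electronics
Headphones | Supplies   


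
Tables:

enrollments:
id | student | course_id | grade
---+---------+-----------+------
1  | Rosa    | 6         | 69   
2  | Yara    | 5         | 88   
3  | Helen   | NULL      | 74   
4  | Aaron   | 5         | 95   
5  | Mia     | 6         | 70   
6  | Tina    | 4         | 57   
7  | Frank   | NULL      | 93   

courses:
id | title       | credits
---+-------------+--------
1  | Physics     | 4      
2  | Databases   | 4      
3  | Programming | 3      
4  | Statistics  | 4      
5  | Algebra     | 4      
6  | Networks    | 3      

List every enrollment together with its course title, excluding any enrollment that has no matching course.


INNER JOIN keeps only enrollments rows whose course_id matches an id in courses. Walk through each enrollment:
  - enrollment 1 (Rosa): course_id=6 -> matches Networks
  - enrollment 2 (Yara): course_id=5 -> matches Algebra
  - enrollment 3 (Helen): course_id=NULL, no match -> dropped
  - enrollment 4 (Aaron): course_id=5 -> matches Algebra
  - enrollment 5 (Mia): course_id=6 -> matches Networks
  - enrollment 6 (Tina): course_id=4 -> matches Statistics
  - enrollment 7 (Frank): course_id=NULL, no match -> dropped
So 2 of 7 rows are dropped.

SQL:
SELECT a.student, b.title AS course
FROM enrollments a
INNER JOIN courses b ON a.course_id = b.id

Result:
student | course    
--------+-----------
Rosa    | Networks  
Yara    | Algebra   
Aaron   | Algebra   
Mia     | Networks  
Tina    | Statistics


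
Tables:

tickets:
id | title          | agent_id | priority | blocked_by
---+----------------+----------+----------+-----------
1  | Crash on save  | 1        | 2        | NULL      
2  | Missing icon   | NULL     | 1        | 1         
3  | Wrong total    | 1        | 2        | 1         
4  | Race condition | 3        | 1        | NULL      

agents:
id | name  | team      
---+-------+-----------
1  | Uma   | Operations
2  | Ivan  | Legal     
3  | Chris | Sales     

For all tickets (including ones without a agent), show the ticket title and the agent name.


LEFT JOIN keeps every row from tickets (the left table); where agent_id has no match in agents, the agent columns become NULL. Walk through each ticket:
  - ticket 1 (Crash on save): agent_id=1 -> matches Uma
  - ticket 2 (Missing icon): agent_id=NULL, no match -> kept with NULL
  - ticket 3 (Wrong total): agent_id=1 -> matches Uma
  - ticket 4 (Race condition): agent_id=3 -> matches Chris
All 4 rows appear; 1 has NULL agent.

SQL:
SELECT a.title, b.name AS agent
FROM tickets a
LEFT JOIN agents b ON a.agent_id = b.id

Result:
title          | agent
---------------+------
Crash on save  | Uma  
Missing icon   | NULL 
Wrong total    | Uma  
Race condition | Chris


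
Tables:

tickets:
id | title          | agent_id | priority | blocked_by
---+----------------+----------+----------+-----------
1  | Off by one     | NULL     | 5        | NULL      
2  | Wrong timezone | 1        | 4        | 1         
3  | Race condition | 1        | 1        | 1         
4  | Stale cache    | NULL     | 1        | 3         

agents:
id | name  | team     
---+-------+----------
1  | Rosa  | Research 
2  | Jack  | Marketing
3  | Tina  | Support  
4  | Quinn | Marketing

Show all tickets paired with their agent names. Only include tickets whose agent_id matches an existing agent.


INNER JOIN keeps only tickets rows whose agent_id matches an id in agents. Walk through each ticket:
  - ticket 1 (Off by one): agent_id=NULL, no match -> dropped
  - ticket 2 (Wrong timezone): agent_id=1 -> matches Rosa
  - ticket 3 (Race condition): agent_id=1 -> matches Rosa
  - ticket 4 (Stale cache): agent_id=NULL, no match -> dropped
So 2 of 4 rows are dropped.

SQL:
SELECT a.title, b.name AS agent
FROM tickets a
INNER JOIN agents b ON a.agent_id = b.id

Result:
title          | agent
---------------+------
Wrong timezone | Rosa 
Race condition | Rosa 


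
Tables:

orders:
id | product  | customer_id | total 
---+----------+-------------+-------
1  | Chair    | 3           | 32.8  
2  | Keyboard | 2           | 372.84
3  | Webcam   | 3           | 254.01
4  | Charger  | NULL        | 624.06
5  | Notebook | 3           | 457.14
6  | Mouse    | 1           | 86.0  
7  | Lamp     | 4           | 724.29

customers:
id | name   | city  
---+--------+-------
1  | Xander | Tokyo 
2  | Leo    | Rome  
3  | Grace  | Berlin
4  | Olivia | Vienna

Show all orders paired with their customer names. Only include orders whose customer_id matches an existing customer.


INNER JOIN keeps only orders rows whose customer_id matches an id in customers. Walk through each order:
  - order 1 (Chair): customer_id=3 -> matches Grace
  - order 2 (Keyboard): customer_id=2 -> matches Leo
  - order 3 (Webcam): customer_id=3 -> matches Grace
  - order 4 (Charger): customer_id=NULL, no match -> dropped
  - order 5 (Notebook): customer_id=3 -> matches Grace
  - order 6 (Mouse): customer_id=1 -> matches Xander
  - order 7 (Lamp): customer_id=4 -> matches Olivia
So 1 of 7 rows is dropped.

SQL:
SELECT a.product, b.name AS customer
FROM orders a
INNER JOIN customers b ON a.customer_id = b.id

Result:
product  | customer
---------+---------
Chair    | Grace   
Keyboard | Leo     
Webcam   | Grace   
Notebook | Grace   
Mouse    | Xander  
Lamp     | Olivia  


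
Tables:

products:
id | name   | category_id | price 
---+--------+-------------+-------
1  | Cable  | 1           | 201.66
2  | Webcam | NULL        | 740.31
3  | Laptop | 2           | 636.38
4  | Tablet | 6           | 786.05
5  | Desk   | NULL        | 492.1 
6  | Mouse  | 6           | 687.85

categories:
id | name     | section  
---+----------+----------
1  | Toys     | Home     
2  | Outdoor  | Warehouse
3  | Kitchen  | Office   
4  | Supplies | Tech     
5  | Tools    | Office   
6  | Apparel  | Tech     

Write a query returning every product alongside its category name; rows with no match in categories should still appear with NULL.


LEFT JOIN keeps every row from products (the left table); where category_id has no match in categories, the category columns become NULL. Walk through each product:
  - product 1 (Cable): category_id=1 -> matches Toys
  - product 2 (Webcam): category_id=NULL, no match -> kept with NULL
  - product 3 (Laptop): category_id=2 -> matches Outdoor
  - product 4 (Tablet): category_id=6 -> matches Apparel
  - product 5 (Desk): category_id=NULL, no match -> kept with NULL
  - product 6 (Mouse): category_id=6 -> matches Apparel
All 6 rows appear; 2 have NULL category.

SQL:
SELECT a.name, b.name AS category
FROM products a
LEFT JOIN categories b ON a.category_id = b.id

Result:
name   | category
-------+---------
Cable  | Toys    
Webcam | NULL    
Laptop | Outdoor 
Tablet | Apparel 
Desk   | NULL    
Mouse  | Apparel 


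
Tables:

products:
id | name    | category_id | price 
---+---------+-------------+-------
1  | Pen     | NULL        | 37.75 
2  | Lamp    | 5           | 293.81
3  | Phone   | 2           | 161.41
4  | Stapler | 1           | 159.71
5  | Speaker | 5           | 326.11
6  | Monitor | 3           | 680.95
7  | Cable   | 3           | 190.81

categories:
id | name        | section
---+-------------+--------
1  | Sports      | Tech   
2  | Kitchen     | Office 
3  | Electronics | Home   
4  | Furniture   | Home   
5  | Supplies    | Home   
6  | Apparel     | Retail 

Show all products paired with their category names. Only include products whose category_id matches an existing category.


INNER JOIN keeps only products rows whose category_id matches an id in categories. Walk through each product:
  - product 1 (Pen): category_id=NULL, no match -> dropped
  - product 2 (Lamp): category_id=5 -> matches Supplies
  - product 3 (Phone): category_id=2 -> matches Kitchen
  - product 4 (Stapler): category_id=1 -> matches Sports
  - product 5 (Speaker): category_id=5 -> matches Supplies
  - product 6 (Monitor): category_id=3 -> matches Electronics
  - product 7 (Cable): category_id=3 -> matches Electronics
So 1 of 7 rows is dropped.

SQL:
SELECT a.name, b.name AS category
FROM products a
INNER JOIN categories b ON a.category_id = b.id

Result:
name    | category   
--------+------------
Lamp    | Supplies   
Phone   | Kitchen    
Stapler | Sports     
Speaker | Supplies   
Monitor | Electronics
Cable   | Electronics


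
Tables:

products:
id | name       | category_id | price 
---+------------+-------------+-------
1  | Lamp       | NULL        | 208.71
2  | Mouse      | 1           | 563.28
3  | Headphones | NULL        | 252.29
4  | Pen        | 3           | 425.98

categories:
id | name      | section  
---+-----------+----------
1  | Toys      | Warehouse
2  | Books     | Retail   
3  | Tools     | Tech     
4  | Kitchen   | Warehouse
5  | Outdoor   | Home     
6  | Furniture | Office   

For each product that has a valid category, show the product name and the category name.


INNER JOIN keeps only products rows whose category_id matches an id in categories. Walk through each product:
  - product 1 (Lamp): category_id=NULL, no match -> dropped
  - product 2 (Mouse): category_id=1 -> matches Toys
  - product 3 (Headphones): category_id=NULL, no match -> dropped
  - product 4 (Pen): category_id=3 -> matches Tools
So 2 of 4 rows are dropped.

SQL:
SELECT a.name, b.name AS category
FROM products a
INNER JOIN categories b ON a.category_id = b.id

Result:
name  | category
------+---------
Mouse | Toys    
Pen   | Tools   


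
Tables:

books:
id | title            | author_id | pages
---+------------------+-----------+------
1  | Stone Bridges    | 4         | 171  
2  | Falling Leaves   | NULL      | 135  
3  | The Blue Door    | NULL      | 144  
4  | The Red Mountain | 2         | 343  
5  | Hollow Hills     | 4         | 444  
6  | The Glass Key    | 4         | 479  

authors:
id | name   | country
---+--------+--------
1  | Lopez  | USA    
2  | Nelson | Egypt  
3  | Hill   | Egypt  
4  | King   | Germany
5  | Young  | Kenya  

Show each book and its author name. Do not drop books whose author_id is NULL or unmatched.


LEFT JOIN keeps every row from books (the left table); where author_id has no match in authors, the author columns become NULL. Walk through each book:
  - book 1 (Stone Bridges): author_id=4 -> matches King
  - book 2 (Falling Leaves): author_id=NULL, no match -> kept with NULL
  - book 3 (The Blue Door): author_id=NULL, no match -> kept with NULL
  - book 4 (The Red Mountain): author_id=2 -> matches Nelson
  - book 5 (Hollow Hills): author_id=4 -> matches King
  - book 6 (The Glass Key): author_id=4 -> matches King
All 6 rows appear; 2 have NULL author.

SQL:
SELECT a.title, b.name AS author
FROM books a
LEFT JOIN authors b ON a.author_id = b.id

Result:
title            | author
-----------------+-------
Stone Bridges    | King  
Falling Leaves   | NULL  
The Blue Door    | NULL  
The Red Mountain | Nelson
Hollow Hills     | King  
The Glass Key    | King  


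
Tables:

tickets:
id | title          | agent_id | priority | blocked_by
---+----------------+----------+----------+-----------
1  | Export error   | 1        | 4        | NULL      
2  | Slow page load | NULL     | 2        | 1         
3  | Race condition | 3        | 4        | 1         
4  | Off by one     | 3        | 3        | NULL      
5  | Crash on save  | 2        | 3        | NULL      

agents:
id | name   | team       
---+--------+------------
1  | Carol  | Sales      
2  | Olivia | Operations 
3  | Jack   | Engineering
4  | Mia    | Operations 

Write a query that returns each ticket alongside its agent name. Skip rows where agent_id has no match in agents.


INNER JOIN keeps only tickets rows whose agent_id matches an id in agents. Walk through each ticket:
  - ticket 1 (Export error): agent_id=1 -> matches Carol
  - ticket 2 (Slow page load): agent_id=NULL, no match -> dropped
  - ticket 3 (Race condition): agent_id=3 -> matches Jack
  - ticket 4 (Off by one): agent_id=3 -> matches Jack
  - ticket 5 (Crash on save): agent_id=2 -> matches Olivia
So 1 of 5 rows is dropped.

SQL:
SELECT a.title, b.name AS agent
FROM tickets a
INNER JOIN agents b ON a.agent_id = b.id

Result:
title          | agent 
---------------+-------
Export error   | Carol 
Race condition | Jack  
Off by one     | Jack  
Crash on save  | Olivia


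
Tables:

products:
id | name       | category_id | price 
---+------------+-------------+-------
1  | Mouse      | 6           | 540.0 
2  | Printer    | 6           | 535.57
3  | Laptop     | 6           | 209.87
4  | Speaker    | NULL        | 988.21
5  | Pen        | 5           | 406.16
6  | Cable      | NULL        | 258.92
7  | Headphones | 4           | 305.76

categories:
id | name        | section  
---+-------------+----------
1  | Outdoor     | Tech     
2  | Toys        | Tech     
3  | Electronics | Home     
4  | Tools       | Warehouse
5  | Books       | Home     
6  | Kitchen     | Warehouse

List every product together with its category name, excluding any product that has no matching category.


INNER JOIN keeps only products rows whose category_id matches an id in categories. Walk through each product:
  - product 1 (Mouse): category_id=6 -> matches Kitchen
  - product 2 (Printer): category_id=6 -> matches Kitchen
  - product 3 (Laptop): category_id=6 -> matches Kitchen
  - product 4 (Speaker): category_id=NULL, no match -> dropped
  - product 5 (Pen): category_id=5 -> matches Books
  - product 6 (Cable): category_id=NULL, no match -> dropped
  - product 7 (Headphones): category_id=4 -> matches Tools
So 2 of 7 rows are dropped.

SQL:
SELECT a.name, b.name AS category
FROM products a
INNER JOIN categories b ON a.category_id = b.id

Result:
name       | category
-----------+---------
Mouse      | Kitchen 
Printer    | Kitchen 
Laptop     | Kitchen 
Pen        | Books   
Headphones | Tools   


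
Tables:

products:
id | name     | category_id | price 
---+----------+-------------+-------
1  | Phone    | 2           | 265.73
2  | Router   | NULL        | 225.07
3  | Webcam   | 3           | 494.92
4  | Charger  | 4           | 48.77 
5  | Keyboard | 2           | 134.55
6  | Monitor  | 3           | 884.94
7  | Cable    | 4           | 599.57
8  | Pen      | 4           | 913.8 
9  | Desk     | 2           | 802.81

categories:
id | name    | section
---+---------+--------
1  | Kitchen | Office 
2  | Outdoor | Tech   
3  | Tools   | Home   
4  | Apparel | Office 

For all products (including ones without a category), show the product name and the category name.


LEFT JOIN keeps every row from products (the left table); where category_id has no match in categories, the category columns become NULL. Walk through each product:
  - product 1 (Phone): category_id=2 -> matches Outdoor
  - product 2 (Router): category_id=NULL, no match -> kept with NULL
  - product 3 (Webcam): category_id=3 -> matches Tools
  - product 4 (Charger): category_id=4 -> matches Apparel
  - product 5 (Keyboard): category_id=2 -> matches Outdoor
  - product 6 (Monitor): category_id=3 -> matches Tools
  - product 7 (Cable): category_id=4 -> matches Apparel
  - product 8 (Pen): category_id=4 -> matches Apparel
  - product 9 (Desk): category_id=2 -> matches Outdoor
All 9 rows appear; 1 has NULL category.

SQL:
SELECT a.name, b.name AS category
FROM products a
LEFT JOIN categories b ON a.category_id = b.id

Result:
name     | category
---------+---------
Phone    | Outdoor 
Router   | NULL    
Webcam   | Tools   
Charger  | Apparel 
Keyboard | Outdoor 
Monitor  | Tools   
Cable    | Apparel 
Pen      | Apparel 
Desk     | Outdoor 


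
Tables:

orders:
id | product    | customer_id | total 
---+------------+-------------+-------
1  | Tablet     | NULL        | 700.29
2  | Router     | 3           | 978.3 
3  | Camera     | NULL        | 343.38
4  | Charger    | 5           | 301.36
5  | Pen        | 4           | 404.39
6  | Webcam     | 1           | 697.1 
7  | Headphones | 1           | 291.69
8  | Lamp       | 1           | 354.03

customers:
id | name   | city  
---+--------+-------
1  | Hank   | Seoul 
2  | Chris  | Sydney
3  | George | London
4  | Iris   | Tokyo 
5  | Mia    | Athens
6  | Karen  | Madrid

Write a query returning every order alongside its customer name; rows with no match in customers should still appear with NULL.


LEFT JOIN keeps every row from orders (the left table); where customer_id has no match in customers, the customer columns become NULL. Walk through each order:
  - order 1 (Tablet): customer_id=NULL, no match -> kept with NULL
  - order 2 (Router): customer_id=3 -> matches George
  - order 3 (Camera): customer_id=NULL, no match -> kept with NULL
  - order 4 (Charger): customer_id=5 -> matches Mia
  - order 5 (Pen): customer_id=4 -> matches Iris
  - order 6 (Webcam): customer_id=1 -> matches Hank
  - order 7 (Headphones): customer_id=1 -> matches Hank
  - order 8 (Lamp): customer_id=1 -> matches Hank
All 8 rows appear; 2 have NULL customer.

SQL:
SELECT a.product, b.name AS customer
FROM orders a
LEFT JOIN customers b ON a.customer_id = b.id

Result:
product    | customer
-----------+---------
Tablet     | NULL    
Router     | George  
Camera     | NULL    
Charger    | Mia     
Pen        | Iris    
Webcam     | Hank    
Headphones | Hank    
Lamp       | Hank    


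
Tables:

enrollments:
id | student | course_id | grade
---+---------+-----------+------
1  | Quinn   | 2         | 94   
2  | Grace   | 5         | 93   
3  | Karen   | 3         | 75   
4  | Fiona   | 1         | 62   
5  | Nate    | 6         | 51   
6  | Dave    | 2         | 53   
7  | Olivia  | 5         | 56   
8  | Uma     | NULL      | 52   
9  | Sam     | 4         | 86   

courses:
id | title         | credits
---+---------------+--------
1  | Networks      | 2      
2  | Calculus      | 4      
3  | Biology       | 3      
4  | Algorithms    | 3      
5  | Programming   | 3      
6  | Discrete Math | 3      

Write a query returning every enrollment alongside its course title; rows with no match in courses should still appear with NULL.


LEFT JOIN keeps every row from enrollments (the left table); where course_id has no match in courses, the course columns become NULL. Walk through each enrollment:
  - enrollment 1 (Quinn): course_id=2 -> matches Calculus
  - enrollment 2 (Grace): course_id=5 -> matches Programming
  - enrollment 3 (Karen): course_id=3 -> matches Biology
  - enrollment 4 (Fiona): course_id=1 -> matches Networks
  - enrollment 5 (Nate): course_id=6 -> matches Discrete Math
  - enrollment 6 (Dave): course_id=2 -> matches Calculus
  - enrollment 7 (Olivia): course_id=5 -> matches Programming
  - enrollment 8 (Uma): course_id=NULL, no match -> kept with NULL
  - enrollment 9 (Sam): course_id=4 -> matches Algorithms
All 9 rows appear; 1 has NULL course.

SQL:
SELECT a.student, b.title AS course
FROM enrollments a
LEFT JOIN courses b ON a.course_id = b.id

Result:
student | course       
--------+--------------
Quinn   | Calculus     
Grace   | Programming  
Karen   | Biology      
Fiona   | Networks     
Nate    | Discrete Math
Dave    | Calculus     
Olivia  | Programming  
Uma     | NULL         
Sam     | Algorithms   


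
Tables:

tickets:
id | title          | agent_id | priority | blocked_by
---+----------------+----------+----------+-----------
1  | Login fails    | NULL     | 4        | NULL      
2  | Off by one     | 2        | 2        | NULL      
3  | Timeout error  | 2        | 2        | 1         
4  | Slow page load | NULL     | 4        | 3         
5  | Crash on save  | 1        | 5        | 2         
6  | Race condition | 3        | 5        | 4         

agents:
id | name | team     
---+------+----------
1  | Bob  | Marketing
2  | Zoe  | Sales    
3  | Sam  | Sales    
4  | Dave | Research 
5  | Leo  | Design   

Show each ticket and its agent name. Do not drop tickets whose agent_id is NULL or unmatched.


LEFT JOIN keeps every row from tickets (the left table); where agent_id has no match in agents, the agent columns become NULL. Walk through each ticket:
  - ticket 1 (Login fails): agent_id=NULL, no match -> kept with NULL
  - ticket 2 (Off by one): agent_id=2 -> matches Zoe
  - ticket 3 (Timeout error): agent_id=2 -> matches Zoe
  - ticket 4 (Slow page load): agent_id=NULL, no match -> kept with NULL
  - ticket 5 (Crash on save): agent_id=1 -> matches Bob
  - ticket 6 (Race condition): agent_id=3 -> matches Sam
All 6 rows appear; 2 have NULL agent.

SQL:
SELECT a.title, b.name AS agent
FROM tickets a
LEFT JOIN agents b ON a.agent_id = b.id

Result:
title          | agent
---------------+------
Login fails    | NULL 
Off by one     | Zoe  
Timeout error  | Zoe  
Slow page load | NULL 
Crash on save  | Bob  
Race condition | Sam  


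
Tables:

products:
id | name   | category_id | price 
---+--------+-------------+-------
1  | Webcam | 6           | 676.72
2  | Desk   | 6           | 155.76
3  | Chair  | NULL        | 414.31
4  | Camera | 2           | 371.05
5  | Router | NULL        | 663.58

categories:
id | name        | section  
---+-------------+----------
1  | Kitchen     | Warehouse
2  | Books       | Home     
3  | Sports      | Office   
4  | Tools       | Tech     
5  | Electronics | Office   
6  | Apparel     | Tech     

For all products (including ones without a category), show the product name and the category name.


LEFT JOIN keeps every row from products (the left table); where category_id has no match in categories, the category columns become NULL. Walk through each product:
  - product 1 (Webcam): category_id=6 -> matches Apparel
  - product 2 (Desk): category_id=6 -> matches Apparel
  - product 3 (Chair): category_id=NULL, no match -> kept with NULL
  - product 4 (Camera): category_id=2 -> matches Books
  - product 5 (Router): category_id=NULL, no match -> kept with NULL
All 5 rows appear; 2 have NULL category.

SQL:
SELECT a.name, b.name AS category
FROM products a
LEFT JOIN categories b ON a.category_id = b.id

Result:
name   | category
-------+---------
Webcam | Apparel 
Desk   | Apparel 
Chair  | NULL    
Camera | Books   
Router | NULL    


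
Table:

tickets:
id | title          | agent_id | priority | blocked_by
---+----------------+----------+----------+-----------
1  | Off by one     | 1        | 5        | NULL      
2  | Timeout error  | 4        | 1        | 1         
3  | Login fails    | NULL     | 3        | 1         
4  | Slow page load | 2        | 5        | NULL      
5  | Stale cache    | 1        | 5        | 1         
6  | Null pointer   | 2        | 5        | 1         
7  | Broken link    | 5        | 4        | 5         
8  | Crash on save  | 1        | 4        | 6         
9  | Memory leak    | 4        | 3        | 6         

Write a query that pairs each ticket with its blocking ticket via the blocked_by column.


This is a self-join: tickets is joined to a second copy of itself, matching each row's blocked_by to another row's id. Use LEFT JOIN so rows with blocked_by=NULL are kept.
  - ticket 1 (Off by one): blocked_by=NULL -> NULL
  - ticket 2 (Timeout error): blocked_by=1 -> Off by one
  - ticket 3 (Login fails): blocked_by=1 -> Off by one
  - ticket 4 (Slow page load): blocked_by=NULL -> NULL
  - ticket 5 (Stale cache): blocked_by=1 -> Off by one
  - ticket 6 (Null pointer): blocked_by=1 -> Off by one
  - ticket 7 (Broken link): blocked_by=5 -> Stale cache
  - ticket 8 (Crash on save): blocked_by=6 -> Null pointer
  - ticket 9 (Memory leak): blocked_by=6 -> Null pointer

SQL:
SELECT a.title AS item, b.title AS blocked_by
FROM tickets a
LEFT JOIN tickets b ON a.blocked_by = b.id

Result:
item           | blocked_by  
---------------+-------------
Off by one     | NULL        
Timeout error  | Off by one  
Login fails    | Off by one  
Slow page load | NULL        
Stale cache    | Off by one  
Null pointer   | Off by one  
Broken link    | Stale cache 
Crash on save  | Null pointer
Memory leak    | Null pointer


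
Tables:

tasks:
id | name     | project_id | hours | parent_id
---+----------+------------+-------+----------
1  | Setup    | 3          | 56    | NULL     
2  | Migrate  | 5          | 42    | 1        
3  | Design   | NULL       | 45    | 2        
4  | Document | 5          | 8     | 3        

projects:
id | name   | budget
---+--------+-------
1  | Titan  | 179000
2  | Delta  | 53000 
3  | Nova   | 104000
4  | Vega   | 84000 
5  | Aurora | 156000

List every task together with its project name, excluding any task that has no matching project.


INNER JOIN keeps only tasks rows whose project_id matches an id in projects. Walk through each task:
  - task 1 (Setup): project_id=3 -> matches Nova
  - task 2 (Migrate): project_id=5 -> matches Aurora
  - task 3 (Design): project_id=NULL, no match -> dropped
  - task 4 (Document): project_id=5 -> matches Aurora
So 1 of 4 rows is dropped.

SQL:
SELECT a.name, b.name AS project
FROM tasks a
INNER JOIN projects b ON a.project_id = b.id

Result:
name     | project
---------+--------
Setup    | Nova   
Migrate  | Aurora 
Document | Aurora 


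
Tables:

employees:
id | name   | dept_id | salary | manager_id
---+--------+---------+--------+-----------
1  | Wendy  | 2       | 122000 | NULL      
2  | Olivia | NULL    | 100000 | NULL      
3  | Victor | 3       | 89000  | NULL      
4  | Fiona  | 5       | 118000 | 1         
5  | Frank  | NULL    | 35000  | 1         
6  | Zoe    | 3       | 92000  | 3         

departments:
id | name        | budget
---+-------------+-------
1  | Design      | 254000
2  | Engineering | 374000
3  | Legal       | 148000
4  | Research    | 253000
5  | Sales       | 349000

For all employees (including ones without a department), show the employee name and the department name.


LEFT JOIN keeps every row from employees (the left table); where dept_id has no match in departments, the department columns become NULL. Walk through each employee:
  - employee 1 (Wendy): dept_id=2 -> matches Engineering
  - employee 2 (Olivia): dept_id=NULL, no match -> kept with NULL
  - employee 3 (Victor): dept_id=3 -> matches Legal
  - employee 4 (Fiona): dept_id=5 -> matches Sales
  - employee 5 (Frank): dept_id=NULL, no match -> kept with NULL
  - employee 6 (Zoe): dept_id=3 -> matches Legal
All 6 rows appear; 2 have NULL department.

SQL:
SELECT a.name, b.name AS department
FROM employees a
LEFT JOIN departments b ON a.dept_id = b.id

Result:
name   | department 
-------+------------
Wendy  | Engineering
Olivia | NULL       
Victor | Legal      
Fiona  | Sales      
Frank  | NULL       
Zoe    | Legal      


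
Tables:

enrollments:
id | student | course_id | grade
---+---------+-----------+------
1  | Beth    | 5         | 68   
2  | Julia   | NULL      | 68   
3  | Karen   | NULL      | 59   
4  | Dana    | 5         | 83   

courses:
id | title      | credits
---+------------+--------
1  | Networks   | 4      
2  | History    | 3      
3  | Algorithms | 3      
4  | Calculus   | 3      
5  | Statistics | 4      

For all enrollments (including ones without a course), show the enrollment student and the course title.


LEFT JOIN keeps every row from enrollments (the left table); where course_id has no match in courses, the course columns become NULL. Walk through each enrollment:
  - enrollment 1 (Beth): course_id=5 -> matches Statistics
  - enrollment 2 (Julia): course_id=NULL, no match -> kept with NULL
  - enrollment 3 (Karen): course_id=NULL, no match -> kept with NULL
  - enrollment 4 (Dana): course_id=5 -> matches Statistics
All 4 rows appear; 2 have NULL course.

SQL:
SELECT a.student, b.title AS course
FROM enrollments a
LEFT JOIN courses b ON a.course_id = b.id

Result:
student | course    
--------+-----------
Beth    | Statistics
Julia   | NULL      
Karen   | NULL      
Dana    | Statistics


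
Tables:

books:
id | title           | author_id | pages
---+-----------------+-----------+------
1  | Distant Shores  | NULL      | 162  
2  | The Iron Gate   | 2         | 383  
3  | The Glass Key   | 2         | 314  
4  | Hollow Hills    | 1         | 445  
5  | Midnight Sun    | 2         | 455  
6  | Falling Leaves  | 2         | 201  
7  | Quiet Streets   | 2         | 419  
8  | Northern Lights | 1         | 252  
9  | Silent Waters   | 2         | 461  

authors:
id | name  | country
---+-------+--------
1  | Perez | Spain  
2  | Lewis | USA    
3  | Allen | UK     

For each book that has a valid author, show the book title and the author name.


INNER JOIN keeps only books rows whose author_id matches an id in authors. Walk through each book:
  - book 1 (Distant Shores): author_id=NULL, no match -> dropped
  - book 2 (The Iron Gate): author_id=2 -> matches Lewis
  - book 3 (The Glass Key): author_id=2 -> matches Lewis
  - book 4 (Hollow Hills): author_id=1 -> matches Perez
  - book 5 (Midnight Sun): author_id=2 -> matches Lewis
  - book 6 (Falling Leaves): author_id=2 -> matches Lewis
  - book 7 (Quiet Streets): author_id=2 -> matches Lewis
  - book 8 (Northern Lights): author_id=1 -> matches Perez
  - book 9 (Silent Waters): author_id=2 -> matches Lewis
So 1 of 9 rows is dropped.

SQL:
SELECT a.title, b.name AS author
FROM books a
INNER JOIN authors b ON a.author_id = b.id

Result:
title           | author
----------------+-------
The Iron Gate   | Lewis 
The Glass Key   | Lewis 
Hollow Hills    | Perez 
Midnight Sun    | Lewis 
Falling Leaves  | Lewis 
Quiet Streets   | Lewis 
Northern Lights | Perez 
Silent Waters   | Lewis 


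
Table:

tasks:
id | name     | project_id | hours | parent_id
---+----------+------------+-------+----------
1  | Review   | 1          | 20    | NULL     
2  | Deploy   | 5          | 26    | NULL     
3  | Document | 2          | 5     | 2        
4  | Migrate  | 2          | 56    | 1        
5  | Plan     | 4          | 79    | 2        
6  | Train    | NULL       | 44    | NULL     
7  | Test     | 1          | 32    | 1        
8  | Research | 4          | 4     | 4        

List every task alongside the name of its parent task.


This is a self-join: tasks is joined to a second copy of itself, matching each row's parent_id to another row's id. Use LEFT JOIN so rows with parent_id=NULL are kept.
  - task 1 (Review): parent_id=NULL -> NULL
  - task 2 (Deploy): parent_id=NULL -> NULL
  - task 3 (Document): parent_id=2 -> Deploy
  - task 4 (Migrate): parent_id=1 -> Review
  - task 5 (Plan): parent_id=2 -> Deploy
  - task 6 (Train): parent_id=NULL -> NULL
  - task 7 (Test): parent_id=1 -> Review
  - task 8 (Research): parent_id=4 -> Migrate

SQL:
SELECT a.name AS item, b.name AS parent
FROM tasks a
LEFT JOIN tasks b ON a.parent_id = b.id

Result:
item     | parent 
---------+--------
Review   | NULL   
Deploy   | NULL   
Document | Deploy 
Migrate  | Review 
Plan     | Deploy 
Train    | NULL   
Test     | Review 
Research | Migrate


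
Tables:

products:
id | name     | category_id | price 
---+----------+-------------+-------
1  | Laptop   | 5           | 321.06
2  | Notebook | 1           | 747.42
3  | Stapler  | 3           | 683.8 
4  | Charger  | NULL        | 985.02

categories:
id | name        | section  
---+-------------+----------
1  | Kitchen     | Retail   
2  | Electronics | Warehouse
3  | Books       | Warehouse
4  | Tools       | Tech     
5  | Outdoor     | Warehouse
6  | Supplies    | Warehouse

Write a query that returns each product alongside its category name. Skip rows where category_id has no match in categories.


INNER JOIN keeps only products rows whose category_id matches an id in categories. Walk through each product:
  - product 1 (Laptop): category_id=5 -> matches Outdoor
  - product 2 (Notebook): category_id=1 -> matches Kitchen
  - product 3 (Stapler): category_id=3 -> matches Books
  - product 4 (Charger): category_id=NULL, no match -> dropped
So 1 of 4 rows is dropped.

SQL:
SELECT a.name, b.name AS category
FROM products a
INNER JOIN categories b ON a.category_id = b.id

Result:
name     | category
---------+---------
Laptop   | Outdoor 
Notebook | Kitchen 
Stapler  | Books   


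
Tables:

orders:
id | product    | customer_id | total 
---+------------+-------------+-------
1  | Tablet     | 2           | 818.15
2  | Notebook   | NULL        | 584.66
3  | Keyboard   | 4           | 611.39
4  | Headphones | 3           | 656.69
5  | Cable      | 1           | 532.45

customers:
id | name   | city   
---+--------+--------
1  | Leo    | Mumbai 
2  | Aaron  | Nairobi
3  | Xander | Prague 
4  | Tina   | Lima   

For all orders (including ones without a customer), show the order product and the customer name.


LEFT JOIN keeps every row from orders (the left table); where customer_id has no match in customers, the customer columns become NULL. Walk through each order:
  - order 1 (Tablet): customer_id=2 -> matches Aaron
  - order 2 (Notebook): customer_id=NULL, no match -> kept with NULL
  - order 3 (Keyboard): customer_id=4 -> matches Tina
  - order 4 (Headphones): customer_id=3 -> matches Xander
  - order 5 (Cable): customer_id=1 -> matches Leo
All 5 rows appear; 1 has NULL customer.

SQL:
SELECT a.product, b.name AS customer
FROM orders a
LEFT JOIN customers b ON a.customer_id = b.id

Result:
product    | customer
-----------+---------
Tablet     | Aaron   
Notebook   | NULL    
Keyboard   | Tina    
Headphones | Xander  
Cable      | Leo     


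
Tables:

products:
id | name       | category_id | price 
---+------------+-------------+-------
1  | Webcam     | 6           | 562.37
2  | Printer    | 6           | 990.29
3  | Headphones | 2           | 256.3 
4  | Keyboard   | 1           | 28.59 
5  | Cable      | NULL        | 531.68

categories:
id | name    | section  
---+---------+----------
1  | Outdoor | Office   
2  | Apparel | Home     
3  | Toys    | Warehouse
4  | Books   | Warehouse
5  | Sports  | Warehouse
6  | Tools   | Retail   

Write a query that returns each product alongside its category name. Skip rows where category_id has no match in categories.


INNER JOIN keeps only products rows whose category_id matches an id in categories. Walk through each product:
  - product 1 (Webcam): category_id=6 -> matches Tools
  - product 2 (Printer): category_id=6 -> matches Tools
  - product 3 (Headphones): category_id=2 -> matches Apparel
  - product 4 (Keyboard): category_id=1 -> matches Outdoor
  - product 5 (Cable): category_id=NULL, no match -> dropped
So 1 of 5 rows is dropped.

SQL:
SELECT a.name, b.name AS category
FROM products a
INNER JOIN categories b ON a.category_id = b.id

Result:
name       | category
-----------+---------
Webcam     | Tools   
Printer    | Tools   
Headphones | Apparel 
Keyboard   | Outdoor 
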